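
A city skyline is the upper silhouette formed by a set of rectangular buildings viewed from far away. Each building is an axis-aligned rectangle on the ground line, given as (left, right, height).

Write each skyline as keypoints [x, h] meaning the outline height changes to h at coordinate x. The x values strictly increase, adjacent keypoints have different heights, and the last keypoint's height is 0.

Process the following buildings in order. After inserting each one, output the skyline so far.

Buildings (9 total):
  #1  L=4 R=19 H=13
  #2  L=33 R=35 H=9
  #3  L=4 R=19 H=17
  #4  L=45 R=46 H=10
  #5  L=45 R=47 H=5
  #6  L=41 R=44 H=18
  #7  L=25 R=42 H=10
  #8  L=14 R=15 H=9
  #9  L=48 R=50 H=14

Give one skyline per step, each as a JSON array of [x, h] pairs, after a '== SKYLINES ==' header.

== SKYLINES ==
[[4,13],[19,0]]
[[4,13],[19,0],[33,9],[35,0]]
[[4,17],[19,0],[33,9],[35,0]]
[[4,17],[19,0],[33,9],[35,0],[45,10],[46,0]]
[[4,17],[19,0],[33,9],[35,0],[45,10],[46,5],[47,0]]
[[4,17],[19,0],[33,9],[35,0],[41,18],[44,0],[45,10],[46,5],[47,0]]
[[4,17],[19,0],[25,10],[41,18],[44,0],[45,10],[46,5],[47,0]]
[[4,17],[19,0],[25,10],[41,18],[44,0],[45,10],[46,5],[47,0]]
[[4,17],[19,0],[25,10],[41,18],[44,0],[45,10],[46,5],[47,0],[48,14],[50,0]]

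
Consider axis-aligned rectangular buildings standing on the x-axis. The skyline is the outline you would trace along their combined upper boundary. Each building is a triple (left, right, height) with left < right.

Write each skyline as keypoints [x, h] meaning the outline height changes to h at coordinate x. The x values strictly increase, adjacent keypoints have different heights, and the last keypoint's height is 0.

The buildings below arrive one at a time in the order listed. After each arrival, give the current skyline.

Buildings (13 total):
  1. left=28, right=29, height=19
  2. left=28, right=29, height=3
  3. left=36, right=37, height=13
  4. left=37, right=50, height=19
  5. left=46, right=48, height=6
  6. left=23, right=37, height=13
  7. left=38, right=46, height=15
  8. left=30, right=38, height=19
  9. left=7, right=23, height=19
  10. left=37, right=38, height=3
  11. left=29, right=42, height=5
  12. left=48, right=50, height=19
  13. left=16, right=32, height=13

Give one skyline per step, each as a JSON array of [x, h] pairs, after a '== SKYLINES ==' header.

== SKYLINES ==
[[28,19],[29,0]]
[[28,19],[29,0]]
[[28,19],[29,0],[36,13],[37,0]]
[[28,19],[29,0],[36,13],[37,19],[50,0]]
[[28,19],[29,0],[36,13],[37,19],[50,0]]
[[23,13],[28,19],[29,13],[37,19],[50,0]]
[[23,13],[28,19],[29,13],[37,19],[50,0]]
[[23,13],[28,19],[29,13],[30,19],[50,0]]
[[7,19],[23,13],[28,19],[29,13],[30,19],[50,0]]
[[7,19],[23,13],[28,19],[29,13],[30,19],[50,0]]
[[7,19],[23,13],[28,19],[29,13],[30,19],[50,0]]
[[7,19],[23,13],[28,19],[29,13],[30,19],[50,0]]
[[7,19],[23,13],[28,19],[29,13],[30,19],[50,0]]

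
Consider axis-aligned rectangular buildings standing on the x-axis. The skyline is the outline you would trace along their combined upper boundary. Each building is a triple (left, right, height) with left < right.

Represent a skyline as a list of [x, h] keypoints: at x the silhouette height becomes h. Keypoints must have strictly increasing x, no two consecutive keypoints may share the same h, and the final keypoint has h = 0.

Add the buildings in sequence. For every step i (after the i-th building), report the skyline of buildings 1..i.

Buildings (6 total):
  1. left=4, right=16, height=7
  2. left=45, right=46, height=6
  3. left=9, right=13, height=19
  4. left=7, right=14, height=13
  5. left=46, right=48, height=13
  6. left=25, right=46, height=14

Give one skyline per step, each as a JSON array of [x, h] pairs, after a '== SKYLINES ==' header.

== SKYLINES ==
[[4,7],[16,0]]
[[4,7],[16,0],[45,6],[46,0]]
[[4,7],[9,19],[13,7],[16,0],[45,6],[46,0]]
[[4,7],[7,13],[9,19],[13,13],[14,7],[16,0],[45,6],[46,0]]
[[4,7],[7,13],[9,19],[13,13],[14,7],[16,0],[45,6],[46,13],[48,0]]
[[4,7],[7,13],[9,19],[13,13],[14,7],[16,0],[25,14],[46,13],[48,0]]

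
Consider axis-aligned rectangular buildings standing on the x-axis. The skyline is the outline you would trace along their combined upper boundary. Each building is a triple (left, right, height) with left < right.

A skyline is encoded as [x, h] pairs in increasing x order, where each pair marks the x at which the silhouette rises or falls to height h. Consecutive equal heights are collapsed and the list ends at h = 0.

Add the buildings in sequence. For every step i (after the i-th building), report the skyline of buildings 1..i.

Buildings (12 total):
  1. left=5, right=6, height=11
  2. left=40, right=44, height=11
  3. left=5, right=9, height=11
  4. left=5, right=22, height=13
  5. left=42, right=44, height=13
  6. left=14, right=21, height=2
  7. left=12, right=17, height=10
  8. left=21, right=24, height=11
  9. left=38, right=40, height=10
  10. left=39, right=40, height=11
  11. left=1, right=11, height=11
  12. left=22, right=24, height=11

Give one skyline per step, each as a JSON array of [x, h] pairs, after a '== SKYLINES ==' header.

== SKYLINES ==
[[5,11],[6,0]]
[[5,11],[6,0],[40,11],[44,0]]
[[5,11],[9,0],[40,11],[44,0]]
[[5,13],[22,0],[40,11],[44,0]]
[[5,13],[22,0],[40,11],[42,13],[44,0]]
[[5,13],[22,0],[40,11],[42,13],[44,0]]
[[5,13],[22,0],[40,11],[42,13],[44,0]]
[[5,13],[22,11],[24,0],[40,11],[42,13],[44,0]]
[[5,13],[22,11],[24,0],[38,10],[40,11],[42,13],[44,0]]
[[5,13],[22,11],[24,0],[38,10],[39,11],[42,13],[44,0]]
[[1,11],[5,13],[22,11],[24,0],[38,10],[39,11],[42,13],[44,0]]
[[1,11],[5,13],[22,11],[24,0],[38,10],[39,11],[42,13],[44,0]]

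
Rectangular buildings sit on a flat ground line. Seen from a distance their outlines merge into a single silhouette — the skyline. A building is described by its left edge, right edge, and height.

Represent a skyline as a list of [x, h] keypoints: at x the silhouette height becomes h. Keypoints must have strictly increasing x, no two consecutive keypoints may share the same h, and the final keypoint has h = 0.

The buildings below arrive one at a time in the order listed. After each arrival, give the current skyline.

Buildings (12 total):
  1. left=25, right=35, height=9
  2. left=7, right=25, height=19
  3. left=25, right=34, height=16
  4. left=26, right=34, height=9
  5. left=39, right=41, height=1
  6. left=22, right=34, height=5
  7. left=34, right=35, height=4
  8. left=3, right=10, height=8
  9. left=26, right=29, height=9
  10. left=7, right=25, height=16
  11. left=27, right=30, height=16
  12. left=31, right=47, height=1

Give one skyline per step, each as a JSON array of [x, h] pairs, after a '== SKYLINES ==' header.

== SKYLINES ==
[[25,9],[35,0]]
[[7,19],[25,9],[35,0]]
[[7,19],[25,16],[34,9],[35,0]]
[[7,19],[25,16],[34,9],[35,0]]
[[7,19],[25,16],[34,9],[35,0],[39,1],[41,0]]
[[7,19],[25,16],[34,9],[35,0],[39,1],[41,0]]
[[7,19],[25,16],[34,9],[35,0],[39,1],[41,0]]
[[3,8],[7,19],[25,16],[34,9],[35,0],[39,1],[41,0]]
[[3,8],[7,19],[25,16],[34,9],[35,0],[39,1],[41,0]]
[[3,8],[7,19],[25,16],[34,9],[35,0],[39,1],[41,0]]
[[3,8],[7,19],[25,16],[34,9],[35,0],[39,1],[41,0]]
[[3,8],[7,19],[25,16],[34,9],[35,1],[47,0]]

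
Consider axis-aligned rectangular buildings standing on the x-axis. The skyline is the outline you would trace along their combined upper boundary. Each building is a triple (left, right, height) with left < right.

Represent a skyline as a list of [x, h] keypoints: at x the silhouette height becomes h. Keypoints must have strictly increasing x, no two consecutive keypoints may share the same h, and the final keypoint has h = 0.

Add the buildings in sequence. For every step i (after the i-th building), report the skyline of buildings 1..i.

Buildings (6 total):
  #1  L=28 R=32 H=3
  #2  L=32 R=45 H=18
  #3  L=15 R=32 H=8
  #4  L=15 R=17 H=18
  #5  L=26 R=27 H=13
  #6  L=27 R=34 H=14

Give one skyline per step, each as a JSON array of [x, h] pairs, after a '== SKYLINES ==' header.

== SKYLINES ==
[[28,3],[32,0]]
[[28,3],[32,18],[45,0]]
[[15,8],[32,18],[45,0]]
[[15,18],[17,8],[32,18],[45,0]]
[[15,18],[17,8],[26,13],[27,8],[32,18],[45,0]]
[[15,18],[17,8],[26,13],[27,14],[32,18],[45,0]]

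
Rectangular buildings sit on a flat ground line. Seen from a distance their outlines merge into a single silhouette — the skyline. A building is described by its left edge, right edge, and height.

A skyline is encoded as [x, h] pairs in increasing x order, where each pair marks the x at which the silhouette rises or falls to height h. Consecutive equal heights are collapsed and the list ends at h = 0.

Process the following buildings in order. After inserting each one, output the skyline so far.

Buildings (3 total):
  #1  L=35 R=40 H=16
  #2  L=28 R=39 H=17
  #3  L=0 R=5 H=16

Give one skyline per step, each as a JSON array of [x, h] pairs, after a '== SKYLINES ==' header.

== SKYLINES ==
[[35,16],[40,0]]
[[28,17],[39,16],[40,0]]
[[0,16],[5,0],[28,17],[39,16],[40,0]]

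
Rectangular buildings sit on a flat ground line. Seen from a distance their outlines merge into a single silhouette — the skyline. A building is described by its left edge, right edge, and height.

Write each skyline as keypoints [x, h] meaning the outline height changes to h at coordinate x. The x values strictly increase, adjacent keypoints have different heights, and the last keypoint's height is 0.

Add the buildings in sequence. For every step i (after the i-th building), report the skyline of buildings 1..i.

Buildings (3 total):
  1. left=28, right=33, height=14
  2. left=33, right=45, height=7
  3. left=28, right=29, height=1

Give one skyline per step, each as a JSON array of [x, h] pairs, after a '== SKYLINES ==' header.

== SKYLINES ==
[[28,14],[33,0]]
[[28,14],[33,7],[45,0]]
[[28,14],[33,7],[45,0]]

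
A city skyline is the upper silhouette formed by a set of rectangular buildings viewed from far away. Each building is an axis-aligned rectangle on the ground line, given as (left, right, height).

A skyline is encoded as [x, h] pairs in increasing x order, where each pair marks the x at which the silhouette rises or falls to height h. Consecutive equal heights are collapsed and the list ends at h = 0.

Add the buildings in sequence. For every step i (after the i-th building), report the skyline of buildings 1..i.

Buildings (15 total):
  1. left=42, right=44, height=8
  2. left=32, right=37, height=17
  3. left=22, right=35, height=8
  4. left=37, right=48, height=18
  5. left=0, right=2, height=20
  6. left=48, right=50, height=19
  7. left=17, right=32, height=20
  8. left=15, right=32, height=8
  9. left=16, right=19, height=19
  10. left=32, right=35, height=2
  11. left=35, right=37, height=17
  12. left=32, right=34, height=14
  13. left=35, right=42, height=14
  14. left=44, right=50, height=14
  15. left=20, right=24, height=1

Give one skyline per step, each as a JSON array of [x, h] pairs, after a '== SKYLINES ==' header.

== SKYLINES ==
[[42,8],[44,0]]
[[32,17],[37,0],[42,8],[44,0]]
[[22,8],[32,17],[37,0],[42,8],[44,0]]
[[22,8],[32,17],[37,18],[48,0]]
[[0,20],[2,0],[22,8],[32,17],[37,18],[48,0]]
[[0,20],[2,0],[22,8],[32,17],[37,18],[48,19],[50,0]]
[[0,20],[2,0],[17,20],[32,17],[37,18],[48,19],[50,0]]
[[0,20],[2,0],[15,8],[17,20],[32,17],[37,18],[48,19],[50,0]]
[[0,20],[2,0],[15,8],[16,19],[17,20],[32,17],[37,18],[48,19],[50,0]]
[[0,20],[2,0],[15,8],[16,19],[17,20],[32,17],[37,18],[48,19],[50,0]]
[[0,20],[2,0],[15,8],[16,19],[17,20],[32,17],[37,18],[48,19],[50,0]]
[[0,20],[2,0],[15,8],[16,19],[17,20],[32,17],[37,18],[48,19],[50,0]]
[[0,20],[2,0],[15,8],[16,19],[17,20],[32,17],[37,18],[48,19],[50,0]]
[[0,20],[2,0],[15,8],[16,19],[17,20],[32,17],[37,18],[48,19],[50,0]]
[[0,20],[2,0],[15,8],[16,19],[17,20],[32,17],[37,18],[48,19],[50,0]]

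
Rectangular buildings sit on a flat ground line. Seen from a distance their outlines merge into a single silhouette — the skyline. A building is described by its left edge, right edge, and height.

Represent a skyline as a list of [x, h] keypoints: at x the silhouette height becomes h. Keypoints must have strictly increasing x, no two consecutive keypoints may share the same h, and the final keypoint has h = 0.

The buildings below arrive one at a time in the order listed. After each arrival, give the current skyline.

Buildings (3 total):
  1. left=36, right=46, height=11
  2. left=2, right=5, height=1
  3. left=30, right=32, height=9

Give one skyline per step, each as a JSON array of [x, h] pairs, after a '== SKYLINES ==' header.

== SKYLINES ==
[[36,11],[46,0]]
[[2,1],[5,0],[36,11],[46,0]]
[[2,1],[5,0],[30,9],[32,0],[36,11],[46,0]]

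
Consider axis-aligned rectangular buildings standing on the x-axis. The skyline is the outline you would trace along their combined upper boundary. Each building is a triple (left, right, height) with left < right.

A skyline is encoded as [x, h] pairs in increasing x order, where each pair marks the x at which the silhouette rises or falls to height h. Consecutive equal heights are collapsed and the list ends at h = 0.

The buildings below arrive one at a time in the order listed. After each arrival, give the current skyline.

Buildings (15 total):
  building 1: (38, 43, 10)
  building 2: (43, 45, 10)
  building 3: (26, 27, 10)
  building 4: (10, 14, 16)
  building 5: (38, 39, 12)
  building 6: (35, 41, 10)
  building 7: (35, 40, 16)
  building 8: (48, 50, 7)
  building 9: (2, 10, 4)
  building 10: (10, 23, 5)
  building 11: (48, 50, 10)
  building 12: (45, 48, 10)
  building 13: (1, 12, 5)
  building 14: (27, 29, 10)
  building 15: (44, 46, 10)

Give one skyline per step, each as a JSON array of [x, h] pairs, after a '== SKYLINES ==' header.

== SKYLINES ==
[[38,10],[43,0]]
[[38,10],[45,0]]
[[26,10],[27,0],[38,10],[45,0]]
[[10,16],[14,0],[26,10],[27,0],[38,10],[45,0]]
[[10,16],[14,0],[26,10],[27,0],[38,12],[39,10],[45,0]]
[[10,16],[14,0],[26,10],[27,0],[35,10],[38,12],[39,10],[45,0]]
[[10,16],[14,0],[26,10],[27,0],[35,16],[40,10],[45,0]]
[[10,16],[14,0],[26,10],[27,0],[35,16],[40,10],[45,0],[48,7],[50,0]]
[[2,4],[10,16],[14,0],[26,10],[27,0],[35,16],[40,10],[45,0],[48,7],[50,0]]
[[2,4],[10,16],[14,5],[23,0],[26,10],[27,0],[35,16],[40,10],[45,0],[48,7],[50,0]]
[[2,4],[10,16],[14,5],[23,0],[26,10],[27,0],[35,16],[40,10],[45,0],[48,10],[50,0]]
[[2,4],[10,16],[14,5],[23,0],[26,10],[27,0],[35,16],[40,10],[50,0]]
[[1,5],[10,16],[14,5],[23,0],[26,10],[27,0],[35,16],[40,10],[50,0]]
[[1,5],[10,16],[14,5],[23,0],[26,10],[29,0],[35,16],[40,10],[50,0]]
[[1,5],[10,16],[14,5],[23,0],[26,10],[29,0],[35,16],[40,10],[50,0]]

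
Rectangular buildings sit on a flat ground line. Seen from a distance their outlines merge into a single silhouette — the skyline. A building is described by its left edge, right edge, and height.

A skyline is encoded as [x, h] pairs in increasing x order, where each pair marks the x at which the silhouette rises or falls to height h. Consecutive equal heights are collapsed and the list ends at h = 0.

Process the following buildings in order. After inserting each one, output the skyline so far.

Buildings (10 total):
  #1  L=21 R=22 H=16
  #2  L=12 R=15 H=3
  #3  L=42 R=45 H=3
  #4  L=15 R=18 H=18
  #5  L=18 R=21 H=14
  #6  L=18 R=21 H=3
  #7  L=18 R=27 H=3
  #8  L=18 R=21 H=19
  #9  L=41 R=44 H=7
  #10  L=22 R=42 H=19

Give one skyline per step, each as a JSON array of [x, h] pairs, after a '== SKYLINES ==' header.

== SKYLINES ==
[[21,16],[22,0]]
[[12,3],[15,0],[21,16],[22,0]]
[[12,3],[15,0],[21,16],[22,0],[42,3],[45,0]]
[[12,3],[15,18],[18,0],[21,16],[22,0],[42,3],[45,0]]
[[12,3],[15,18],[18,14],[21,16],[22,0],[42,3],[45,0]]
[[12,3],[15,18],[18,14],[21,16],[22,0],[42,3],[45,0]]
[[12,3],[15,18],[18,14],[21,16],[22,3],[27,0],[42,3],[45,0]]
[[12,3],[15,18],[18,19],[21,16],[22,3],[27,0],[42,3],[45,0]]
[[12,3],[15,18],[18,19],[21,16],[22,3],[27,0],[41,7],[44,3],[45,0]]
[[12,3],[15,18],[18,19],[21,16],[22,19],[42,7],[44,3],[45,0]]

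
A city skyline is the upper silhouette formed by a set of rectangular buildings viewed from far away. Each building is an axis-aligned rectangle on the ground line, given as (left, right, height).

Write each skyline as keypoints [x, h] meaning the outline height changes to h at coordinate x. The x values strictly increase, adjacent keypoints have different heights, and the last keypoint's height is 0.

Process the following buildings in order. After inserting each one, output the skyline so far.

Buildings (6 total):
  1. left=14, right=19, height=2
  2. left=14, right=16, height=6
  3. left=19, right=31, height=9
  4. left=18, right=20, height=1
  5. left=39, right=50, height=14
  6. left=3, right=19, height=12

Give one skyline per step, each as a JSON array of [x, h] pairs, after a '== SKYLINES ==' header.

== SKYLINES ==
[[14,2],[19,0]]
[[14,6],[16,2],[19,0]]
[[14,6],[16,2],[19,9],[31,0]]
[[14,6],[16,2],[19,9],[31,0]]
[[14,6],[16,2],[19,9],[31,0],[39,14],[50,0]]
[[3,12],[19,9],[31,0],[39,14],[50,0]]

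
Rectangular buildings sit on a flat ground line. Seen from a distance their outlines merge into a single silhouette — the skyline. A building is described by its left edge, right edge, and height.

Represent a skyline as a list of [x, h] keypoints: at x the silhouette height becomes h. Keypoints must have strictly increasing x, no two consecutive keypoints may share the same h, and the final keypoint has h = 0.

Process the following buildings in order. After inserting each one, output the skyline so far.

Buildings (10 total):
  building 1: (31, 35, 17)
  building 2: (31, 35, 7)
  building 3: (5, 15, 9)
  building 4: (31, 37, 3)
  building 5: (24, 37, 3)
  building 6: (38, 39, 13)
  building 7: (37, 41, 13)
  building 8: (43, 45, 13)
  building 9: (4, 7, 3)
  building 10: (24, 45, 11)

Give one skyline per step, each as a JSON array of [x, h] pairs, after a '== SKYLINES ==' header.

== SKYLINES ==
[[31,17],[35,0]]
[[31,17],[35,0]]
[[5,9],[15,0],[31,17],[35,0]]
[[5,9],[15,0],[31,17],[35,3],[37,0]]
[[5,9],[15,0],[24,3],[31,17],[35,3],[37,0]]
[[5,9],[15,0],[24,3],[31,17],[35,3],[37,0],[38,13],[39,0]]
[[5,9],[15,0],[24,3],[31,17],[35,3],[37,13],[41,0]]
[[5,9],[15,0],[24,3],[31,17],[35,3],[37,13],[41,0],[43,13],[45,0]]
[[4,3],[5,9],[15,0],[24,3],[31,17],[35,3],[37,13],[41,0],[43,13],[45,0]]
[[4,3],[5,9],[15,0],[24,11],[31,17],[35,11],[37,13],[41,11],[43,13],[45,0]]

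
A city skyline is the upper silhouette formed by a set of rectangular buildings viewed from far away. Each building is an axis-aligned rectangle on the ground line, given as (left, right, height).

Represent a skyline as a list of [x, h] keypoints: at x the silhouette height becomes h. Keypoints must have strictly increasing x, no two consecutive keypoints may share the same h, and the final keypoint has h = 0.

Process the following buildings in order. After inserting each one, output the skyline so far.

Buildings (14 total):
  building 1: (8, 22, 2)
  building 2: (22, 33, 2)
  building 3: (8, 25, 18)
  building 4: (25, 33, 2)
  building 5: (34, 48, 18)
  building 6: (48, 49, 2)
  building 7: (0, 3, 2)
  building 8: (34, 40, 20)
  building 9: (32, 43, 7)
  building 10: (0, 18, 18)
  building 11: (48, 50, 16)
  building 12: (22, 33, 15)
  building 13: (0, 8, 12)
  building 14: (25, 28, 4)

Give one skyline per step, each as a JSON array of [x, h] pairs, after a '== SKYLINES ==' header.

== SKYLINES ==
[[8,2],[22,0]]
[[8,2],[33,0]]
[[8,18],[25,2],[33,0]]
[[8,18],[25,2],[33,0]]
[[8,18],[25,2],[33,0],[34,18],[48,0]]
[[8,18],[25,2],[33,0],[34,18],[48,2],[49,0]]
[[0,2],[3,0],[8,18],[25,2],[33,0],[34,18],[48,2],[49,0]]
[[0,2],[3,0],[8,18],[25,2],[33,0],[34,20],[40,18],[48,2],[49,0]]
[[0,2],[3,0],[8,18],[25,2],[32,7],[34,20],[40,18],[48,2],[49,0]]
[[0,18],[25,2],[32,7],[34,20],[40,18],[48,2],[49,0]]
[[0,18],[25,2],[32,7],[34,20],[40,18],[48,16],[50,0]]
[[0,18],[25,15],[33,7],[34,20],[40,18],[48,16],[50,0]]
[[0,18],[25,15],[33,7],[34,20],[40,18],[48,16],[50,0]]
[[0,18],[25,15],[33,7],[34,20],[40,18],[48,16],[50,0]]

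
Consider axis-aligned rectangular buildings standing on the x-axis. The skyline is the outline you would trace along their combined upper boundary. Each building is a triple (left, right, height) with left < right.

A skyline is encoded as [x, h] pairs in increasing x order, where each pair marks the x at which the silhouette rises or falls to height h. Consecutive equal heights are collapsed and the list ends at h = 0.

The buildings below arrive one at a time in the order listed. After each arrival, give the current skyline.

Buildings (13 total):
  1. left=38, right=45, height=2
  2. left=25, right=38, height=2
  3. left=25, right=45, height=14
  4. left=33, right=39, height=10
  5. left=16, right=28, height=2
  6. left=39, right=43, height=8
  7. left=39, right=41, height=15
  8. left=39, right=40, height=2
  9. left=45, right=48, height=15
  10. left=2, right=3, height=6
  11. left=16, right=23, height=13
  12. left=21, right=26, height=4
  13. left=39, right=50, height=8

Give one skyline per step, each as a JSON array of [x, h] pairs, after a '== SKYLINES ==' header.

== SKYLINES ==
[[38,2],[45,0]]
[[25,2],[45,0]]
[[25,14],[45,0]]
[[25,14],[45,0]]
[[16,2],[25,14],[45,0]]
[[16,2],[25,14],[45,0]]
[[16,2],[25,14],[39,15],[41,14],[45,0]]
[[16,2],[25,14],[39,15],[41,14],[45,0]]
[[16,2],[25,14],[39,15],[41,14],[45,15],[48,0]]
[[2,6],[3,0],[16,2],[25,14],[39,15],[41,14],[45,15],[48,0]]
[[2,6],[3,0],[16,13],[23,2],[25,14],[39,15],[41,14],[45,15],[48,0]]
[[2,6],[3,0],[16,13],[23,4],[25,14],[39,15],[41,14],[45,15],[48,0]]
[[2,6],[3,0],[16,13],[23,4],[25,14],[39,15],[41,14],[45,15],[48,8],[50,0]]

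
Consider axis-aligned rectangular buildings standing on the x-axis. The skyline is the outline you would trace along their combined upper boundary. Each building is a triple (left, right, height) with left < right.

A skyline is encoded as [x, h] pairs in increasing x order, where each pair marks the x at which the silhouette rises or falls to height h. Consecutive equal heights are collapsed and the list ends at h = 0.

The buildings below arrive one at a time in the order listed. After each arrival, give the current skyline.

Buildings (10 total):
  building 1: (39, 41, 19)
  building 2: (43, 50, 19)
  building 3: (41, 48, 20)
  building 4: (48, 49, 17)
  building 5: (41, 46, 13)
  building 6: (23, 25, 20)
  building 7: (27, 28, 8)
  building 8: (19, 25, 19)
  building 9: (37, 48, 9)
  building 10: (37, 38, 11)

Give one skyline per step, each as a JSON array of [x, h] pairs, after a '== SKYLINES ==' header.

== SKYLINES ==
[[39,19],[41,0]]
[[39,19],[41,0],[43,19],[50,0]]
[[39,19],[41,20],[48,19],[50,0]]
[[39,19],[41,20],[48,19],[50,0]]
[[39,19],[41,20],[48,19],[50,0]]
[[23,20],[25,0],[39,19],[41,20],[48,19],[50,0]]
[[23,20],[25,0],[27,8],[28,0],[39,19],[41,20],[48,19],[50,0]]
[[19,19],[23,20],[25,0],[27,8],[28,0],[39,19],[41,20],[48,19],[50,0]]
[[19,19],[23,20],[25,0],[27,8],[28,0],[37,9],[39,19],[41,20],[48,19],[50,0]]
[[19,19],[23,20],[25,0],[27,8],[28,0],[37,11],[38,9],[39,19],[41,20],[48,19],[50,0]]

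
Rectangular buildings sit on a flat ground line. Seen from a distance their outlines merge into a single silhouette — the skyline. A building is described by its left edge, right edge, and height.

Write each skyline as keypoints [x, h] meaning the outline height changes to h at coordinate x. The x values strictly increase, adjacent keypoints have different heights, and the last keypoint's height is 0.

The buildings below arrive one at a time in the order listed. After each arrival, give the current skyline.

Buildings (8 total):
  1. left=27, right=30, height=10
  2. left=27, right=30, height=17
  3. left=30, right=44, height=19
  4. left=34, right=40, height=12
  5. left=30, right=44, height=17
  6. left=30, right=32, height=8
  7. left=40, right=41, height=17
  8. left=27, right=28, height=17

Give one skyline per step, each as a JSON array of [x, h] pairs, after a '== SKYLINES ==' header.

== SKYLINES ==
[[27,10],[30,0]]
[[27,17],[30,0]]
[[27,17],[30,19],[44,0]]
[[27,17],[30,19],[44,0]]
[[27,17],[30,19],[44,0]]
[[27,17],[30,19],[44,0]]
[[27,17],[30,19],[44,0]]
[[27,17],[30,19],[44,0]]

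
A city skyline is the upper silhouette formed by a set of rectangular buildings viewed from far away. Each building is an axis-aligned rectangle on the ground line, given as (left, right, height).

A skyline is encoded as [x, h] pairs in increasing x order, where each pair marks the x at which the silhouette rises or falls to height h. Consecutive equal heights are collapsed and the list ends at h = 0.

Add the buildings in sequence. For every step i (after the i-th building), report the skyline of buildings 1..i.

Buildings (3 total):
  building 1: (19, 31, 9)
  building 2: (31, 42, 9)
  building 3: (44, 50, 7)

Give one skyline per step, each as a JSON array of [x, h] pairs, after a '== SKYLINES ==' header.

== SKYLINES ==
[[19,9],[31,0]]
[[19,9],[42,0]]
[[19,9],[42,0],[44,7],[50,0]]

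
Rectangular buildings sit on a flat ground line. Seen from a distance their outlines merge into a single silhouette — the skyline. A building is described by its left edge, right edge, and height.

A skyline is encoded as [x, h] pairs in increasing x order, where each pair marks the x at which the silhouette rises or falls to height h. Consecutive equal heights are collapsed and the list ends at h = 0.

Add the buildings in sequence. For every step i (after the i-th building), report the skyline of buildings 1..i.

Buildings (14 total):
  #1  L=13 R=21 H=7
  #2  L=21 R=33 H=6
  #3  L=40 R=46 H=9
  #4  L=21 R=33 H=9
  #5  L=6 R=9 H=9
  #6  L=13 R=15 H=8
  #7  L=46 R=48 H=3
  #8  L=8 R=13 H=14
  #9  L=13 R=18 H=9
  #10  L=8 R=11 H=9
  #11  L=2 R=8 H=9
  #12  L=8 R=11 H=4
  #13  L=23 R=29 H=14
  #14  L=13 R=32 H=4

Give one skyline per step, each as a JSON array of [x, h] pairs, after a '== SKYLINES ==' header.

== SKYLINES ==
[[13,7],[21,0]]
[[13,7],[21,6],[33,0]]
[[13,7],[21,6],[33,0],[40,9],[46,0]]
[[13,7],[21,9],[33,0],[40,9],[46,0]]
[[6,9],[9,0],[13,7],[21,9],[33,0],[40,9],[46,0]]
[[6,9],[9,0],[13,8],[15,7],[21,9],[33,0],[40,9],[46,0]]
[[6,9],[9,0],[13,8],[15,7],[21,9],[33,0],[40,9],[46,3],[48,0]]
[[6,9],[8,14],[13,8],[15,7],[21,9],[33,0],[40,9],[46,3],[48,0]]
[[6,9],[8,14],[13,9],[18,7],[21,9],[33,0],[40,9],[46,3],[48,0]]
[[6,9],[8,14],[13,9],[18,7],[21,9],[33,0],[40,9],[46,3],[48,0]]
[[2,9],[8,14],[13,9],[18,7],[21,9],[33,0],[40,9],[46,3],[48,0]]
[[2,9],[8,14],[13,9],[18,7],[21,9],[33,0],[40,9],[46,3],[48,0]]
[[2,9],[8,14],[13,9],[18,7],[21,9],[23,14],[29,9],[33,0],[40,9],[46,3],[48,0]]
[[2,9],[8,14],[13,9],[18,7],[21,9],[23,14],[29,9],[33,0],[40,9],[46,3],[48,0]]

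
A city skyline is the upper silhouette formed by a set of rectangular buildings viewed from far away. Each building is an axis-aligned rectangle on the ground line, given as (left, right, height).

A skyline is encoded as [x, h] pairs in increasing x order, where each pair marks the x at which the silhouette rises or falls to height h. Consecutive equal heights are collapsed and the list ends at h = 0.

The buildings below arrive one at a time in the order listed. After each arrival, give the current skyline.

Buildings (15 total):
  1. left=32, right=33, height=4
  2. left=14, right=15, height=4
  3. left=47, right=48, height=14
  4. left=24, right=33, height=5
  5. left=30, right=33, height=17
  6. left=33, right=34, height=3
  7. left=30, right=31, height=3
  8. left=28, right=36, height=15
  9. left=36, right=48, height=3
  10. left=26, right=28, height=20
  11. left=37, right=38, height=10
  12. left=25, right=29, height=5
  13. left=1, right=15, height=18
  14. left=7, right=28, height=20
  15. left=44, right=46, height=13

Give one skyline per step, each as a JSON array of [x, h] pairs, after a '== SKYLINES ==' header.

== SKYLINES ==
[[32,4],[33,0]]
[[14,4],[15,0],[32,4],[33,0]]
[[14,4],[15,0],[32,4],[33,0],[47,14],[48,0]]
[[14,4],[15,0],[24,5],[33,0],[47,14],[48,0]]
[[14,4],[15,0],[24,5],[30,17],[33,0],[47,14],[48,0]]
[[14,4],[15,0],[24,5],[30,17],[33,3],[34,0],[47,14],[48,0]]
[[14,4],[15,0],[24,5],[30,17],[33,3],[34,0],[47,14],[48,0]]
[[14,4],[15,0],[24,5],[28,15],[30,17],[33,15],[36,0],[47,14],[48,0]]
[[14,4],[15,0],[24,5],[28,15],[30,17],[33,15],[36,3],[47,14],[48,0]]
[[14,4],[15,0],[24,5],[26,20],[28,15],[30,17],[33,15],[36,3],[47,14],[48,0]]
[[14,4],[15,0],[24,5],[26,20],[28,15],[30,17],[33,15],[36,3],[37,10],[38,3],[47,14],[48,0]]
[[14,4],[15,0],[24,5],[26,20],[28,15],[30,17],[33,15],[36,3],[37,10],[38,3],[47,14],[48,0]]
[[1,18],[15,0],[24,5],[26,20],[28,15],[30,17],[33,15],[36,3],[37,10],[38,3],[47,14],[48,0]]
[[1,18],[7,20],[28,15],[30,17],[33,15],[36,3],[37,10],[38,3],[47,14],[48,0]]
[[1,18],[7,20],[28,15],[30,17],[33,15],[36,3],[37,10],[38,3],[44,13],[46,3],[47,14],[48,0]]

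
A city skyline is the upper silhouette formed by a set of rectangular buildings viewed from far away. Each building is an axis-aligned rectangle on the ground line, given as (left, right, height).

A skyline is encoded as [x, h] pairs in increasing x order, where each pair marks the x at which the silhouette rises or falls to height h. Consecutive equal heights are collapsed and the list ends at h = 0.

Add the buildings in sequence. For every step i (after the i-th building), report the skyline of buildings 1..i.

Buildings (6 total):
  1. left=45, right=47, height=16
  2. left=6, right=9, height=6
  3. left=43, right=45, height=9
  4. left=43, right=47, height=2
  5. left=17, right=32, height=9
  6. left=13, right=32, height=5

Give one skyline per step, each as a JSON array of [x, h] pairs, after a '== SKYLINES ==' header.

== SKYLINES ==
[[45,16],[47,0]]
[[6,6],[9,0],[45,16],[47,0]]
[[6,6],[9,0],[43,9],[45,16],[47,0]]
[[6,6],[9,0],[43,9],[45,16],[47,0]]
[[6,6],[9,0],[17,9],[32,0],[43,9],[45,16],[47,0]]
[[6,6],[9,0],[13,5],[17,9],[32,0],[43,9],[45,16],[47,0]]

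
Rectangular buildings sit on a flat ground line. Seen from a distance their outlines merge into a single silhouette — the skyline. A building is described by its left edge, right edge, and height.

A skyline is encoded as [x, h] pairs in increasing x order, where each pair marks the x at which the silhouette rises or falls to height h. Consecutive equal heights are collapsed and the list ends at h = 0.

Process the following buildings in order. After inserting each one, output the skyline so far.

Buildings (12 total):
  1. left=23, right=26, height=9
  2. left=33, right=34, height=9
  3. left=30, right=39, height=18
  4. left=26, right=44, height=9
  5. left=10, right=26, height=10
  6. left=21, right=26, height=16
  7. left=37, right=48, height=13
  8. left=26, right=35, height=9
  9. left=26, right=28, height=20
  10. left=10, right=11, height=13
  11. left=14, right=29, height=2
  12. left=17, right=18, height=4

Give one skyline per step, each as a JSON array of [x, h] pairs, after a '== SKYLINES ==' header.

== SKYLINES ==
[[23,9],[26,0]]
[[23,9],[26,0],[33,9],[34,0]]
[[23,9],[26,0],[30,18],[39,0]]
[[23,9],[30,18],[39,9],[44,0]]
[[10,10],[26,9],[30,18],[39,9],[44,0]]
[[10,10],[21,16],[26,9],[30,18],[39,9],[44,0]]
[[10,10],[21,16],[26,9],[30,18],[39,13],[48,0]]
[[10,10],[21,16],[26,9],[30,18],[39,13],[48,0]]
[[10,10],[21,16],[26,20],[28,9],[30,18],[39,13],[48,0]]
[[10,13],[11,10],[21,16],[26,20],[28,9],[30,18],[39,13],[48,0]]
[[10,13],[11,10],[21,16],[26,20],[28,9],[30,18],[39,13],[48,0]]
[[10,13],[11,10],[21,16],[26,20],[28,9],[30,18],[39,13],[48,0]]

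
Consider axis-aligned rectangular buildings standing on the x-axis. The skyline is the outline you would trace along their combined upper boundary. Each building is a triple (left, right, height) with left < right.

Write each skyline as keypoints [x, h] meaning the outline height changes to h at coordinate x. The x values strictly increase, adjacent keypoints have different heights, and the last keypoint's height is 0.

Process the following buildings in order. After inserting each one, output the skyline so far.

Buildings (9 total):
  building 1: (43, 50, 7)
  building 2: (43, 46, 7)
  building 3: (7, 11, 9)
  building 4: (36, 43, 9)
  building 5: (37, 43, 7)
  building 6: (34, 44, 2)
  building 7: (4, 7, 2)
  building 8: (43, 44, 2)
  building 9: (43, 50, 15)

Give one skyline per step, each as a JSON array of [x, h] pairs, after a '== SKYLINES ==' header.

== SKYLINES ==
[[43,7],[50,0]]
[[43,7],[50,0]]
[[7,9],[11,0],[43,7],[50,0]]
[[7,9],[11,0],[36,9],[43,7],[50,0]]
[[7,9],[11,0],[36,9],[43,7],[50,0]]
[[7,9],[11,0],[34,2],[36,9],[43,7],[50,0]]
[[4,2],[7,9],[11,0],[34,2],[36,9],[43,7],[50,0]]
[[4,2],[7,9],[11,0],[34,2],[36,9],[43,7],[50,0]]
[[4,2],[7,9],[11,0],[34,2],[36,9],[43,15],[50,0]]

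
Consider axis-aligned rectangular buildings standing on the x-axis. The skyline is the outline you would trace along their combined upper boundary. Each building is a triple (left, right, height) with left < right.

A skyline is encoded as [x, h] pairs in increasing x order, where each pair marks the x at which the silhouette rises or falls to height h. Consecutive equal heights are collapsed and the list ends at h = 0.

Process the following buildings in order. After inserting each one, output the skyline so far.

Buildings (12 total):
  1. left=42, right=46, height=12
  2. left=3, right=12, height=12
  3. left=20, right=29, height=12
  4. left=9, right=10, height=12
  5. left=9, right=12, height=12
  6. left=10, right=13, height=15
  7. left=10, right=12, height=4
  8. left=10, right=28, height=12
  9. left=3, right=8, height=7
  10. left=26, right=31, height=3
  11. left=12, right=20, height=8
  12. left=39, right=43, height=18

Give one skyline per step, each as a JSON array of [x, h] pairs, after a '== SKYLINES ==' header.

== SKYLINES ==
[[42,12],[46,0]]
[[3,12],[12,0],[42,12],[46,0]]
[[3,12],[12,0],[20,12],[29,0],[42,12],[46,0]]
[[3,12],[12,0],[20,12],[29,0],[42,12],[46,0]]
[[3,12],[12,0],[20,12],[29,0],[42,12],[46,0]]
[[3,12],[10,15],[13,0],[20,12],[29,0],[42,12],[46,0]]
[[3,12],[10,15],[13,0],[20,12],[29,0],[42,12],[46,0]]
[[3,12],[10,15],[13,12],[29,0],[42,12],[46,0]]
[[3,12],[10,15],[13,12],[29,0],[42,12],[46,0]]
[[3,12],[10,15],[13,12],[29,3],[31,0],[42,12],[46,0]]
[[3,12],[10,15],[13,12],[29,3],[31,0],[42,12],[46,0]]
[[3,12],[10,15],[13,12],[29,3],[31,0],[39,18],[43,12],[46,0]]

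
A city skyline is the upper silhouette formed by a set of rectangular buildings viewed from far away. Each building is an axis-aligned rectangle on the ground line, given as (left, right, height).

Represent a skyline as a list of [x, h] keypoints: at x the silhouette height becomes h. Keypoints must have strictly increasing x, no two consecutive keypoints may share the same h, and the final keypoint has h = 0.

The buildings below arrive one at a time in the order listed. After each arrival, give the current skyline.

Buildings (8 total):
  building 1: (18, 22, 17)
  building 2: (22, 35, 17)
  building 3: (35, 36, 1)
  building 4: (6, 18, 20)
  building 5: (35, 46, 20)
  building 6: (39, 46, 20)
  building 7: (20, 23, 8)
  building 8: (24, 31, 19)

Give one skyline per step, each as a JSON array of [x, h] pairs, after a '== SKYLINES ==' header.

== SKYLINES ==
[[18,17],[22,0]]
[[18,17],[35,0]]
[[18,17],[35,1],[36,0]]
[[6,20],[18,17],[35,1],[36,0]]
[[6,20],[18,17],[35,20],[46,0]]
[[6,20],[18,17],[35,20],[46,0]]
[[6,20],[18,17],[35,20],[46,0]]
[[6,20],[18,17],[24,19],[31,17],[35,20],[46,0]]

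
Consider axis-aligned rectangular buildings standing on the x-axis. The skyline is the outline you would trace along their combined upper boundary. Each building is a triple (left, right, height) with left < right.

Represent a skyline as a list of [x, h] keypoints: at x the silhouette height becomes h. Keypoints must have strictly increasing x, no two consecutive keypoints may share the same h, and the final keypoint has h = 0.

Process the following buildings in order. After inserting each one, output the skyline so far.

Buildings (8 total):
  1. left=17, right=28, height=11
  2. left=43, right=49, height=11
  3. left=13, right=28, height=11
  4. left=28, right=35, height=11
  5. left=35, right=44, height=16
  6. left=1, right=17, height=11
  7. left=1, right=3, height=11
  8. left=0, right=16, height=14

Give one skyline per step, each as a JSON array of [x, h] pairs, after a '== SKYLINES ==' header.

== SKYLINES ==
[[17,11],[28,0]]
[[17,11],[28,0],[43,11],[49,0]]
[[13,11],[28,0],[43,11],[49,0]]
[[13,11],[35,0],[43,11],[49,0]]
[[13,11],[35,16],[44,11],[49,0]]
[[1,11],[35,16],[44,11],[49,0]]
[[1,11],[35,16],[44,11],[49,0]]
[[0,14],[16,11],[35,16],[44,11],[49,0]]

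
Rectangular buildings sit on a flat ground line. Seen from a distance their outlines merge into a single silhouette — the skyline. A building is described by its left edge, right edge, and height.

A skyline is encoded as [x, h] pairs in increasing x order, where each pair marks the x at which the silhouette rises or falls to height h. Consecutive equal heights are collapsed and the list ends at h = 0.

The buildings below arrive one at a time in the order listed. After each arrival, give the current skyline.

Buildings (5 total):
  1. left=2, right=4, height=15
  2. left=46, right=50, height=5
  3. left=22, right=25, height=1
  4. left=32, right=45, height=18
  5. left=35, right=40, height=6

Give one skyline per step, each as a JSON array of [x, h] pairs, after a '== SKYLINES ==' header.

== SKYLINES ==
[[2,15],[4,0]]
[[2,15],[4,0],[46,5],[50,0]]
[[2,15],[4,0],[22,1],[25,0],[46,5],[50,0]]
[[2,15],[4,0],[22,1],[25,0],[32,18],[45,0],[46,5],[50,0]]
[[2,15],[4,0],[22,1],[25,0],[32,18],[45,0],[46,5],[50,0]]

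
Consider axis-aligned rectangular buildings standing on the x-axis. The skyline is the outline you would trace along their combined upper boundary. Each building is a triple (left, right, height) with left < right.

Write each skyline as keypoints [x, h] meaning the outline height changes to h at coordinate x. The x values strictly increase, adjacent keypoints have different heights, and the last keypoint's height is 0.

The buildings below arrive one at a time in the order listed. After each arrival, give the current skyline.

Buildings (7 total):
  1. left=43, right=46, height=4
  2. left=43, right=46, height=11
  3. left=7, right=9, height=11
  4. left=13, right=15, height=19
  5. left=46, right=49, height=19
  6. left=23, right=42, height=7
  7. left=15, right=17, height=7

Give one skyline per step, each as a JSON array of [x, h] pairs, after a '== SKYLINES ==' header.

== SKYLINES ==
[[43,4],[46,0]]
[[43,11],[46,0]]
[[7,11],[9,0],[43,11],[46,0]]
[[7,11],[9,0],[13,19],[15,0],[43,11],[46,0]]
[[7,11],[9,0],[13,19],[15,0],[43,11],[46,19],[49,0]]
[[7,11],[9,0],[13,19],[15,0],[23,7],[42,0],[43,11],[46,19],[49,0]]
[[7,11],[9,0],[13,19],[15,7],[17,0],[23,7],[42,0],[43,11],[46,19],[49,0]]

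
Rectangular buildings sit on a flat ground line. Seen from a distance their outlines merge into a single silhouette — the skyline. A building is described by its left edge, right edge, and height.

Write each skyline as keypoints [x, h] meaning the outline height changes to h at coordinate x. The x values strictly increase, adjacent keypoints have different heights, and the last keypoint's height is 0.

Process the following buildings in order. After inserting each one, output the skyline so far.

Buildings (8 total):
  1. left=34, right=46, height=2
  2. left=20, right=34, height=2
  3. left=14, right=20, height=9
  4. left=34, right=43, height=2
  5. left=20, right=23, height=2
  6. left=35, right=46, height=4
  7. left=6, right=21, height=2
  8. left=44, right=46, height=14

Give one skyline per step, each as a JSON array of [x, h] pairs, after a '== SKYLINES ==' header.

== SKYLINES ==
[[34,2],[46,0]]
[[20,2],[46,0]]
[[14,9],[20,2],[46,0]]
[[14,9],[20,2],[46,0]]
[[14,9],[20,2],[46,0]]
[[14,9],[20,2],[35,4],[46,0]]
[[6,2],[14,9],[20,2],[35,4],[46,0]]
[[6,2],[14,9],[20,2],[35,4],[44,14],[46,0]]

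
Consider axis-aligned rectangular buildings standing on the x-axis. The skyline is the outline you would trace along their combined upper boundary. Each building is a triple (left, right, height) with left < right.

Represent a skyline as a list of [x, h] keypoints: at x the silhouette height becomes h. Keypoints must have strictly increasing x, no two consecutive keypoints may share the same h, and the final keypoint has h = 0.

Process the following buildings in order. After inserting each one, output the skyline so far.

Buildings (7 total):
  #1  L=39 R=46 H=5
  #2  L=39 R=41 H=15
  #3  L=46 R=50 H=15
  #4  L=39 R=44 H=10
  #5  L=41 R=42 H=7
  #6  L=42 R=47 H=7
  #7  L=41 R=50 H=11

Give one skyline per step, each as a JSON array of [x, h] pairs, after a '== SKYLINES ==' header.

== SKYLINES ==
[[39,5],[46,0]]
[[39,15],[41,5],[46,0]]
[[39,15],[41,5],[46,15],[50,0]]
[[39,15],[41,10],[44,5],[46,15],[50,0]]
[[39,15],[41,10],[44,5],[46,15],[50,0]]
[[39,15],[41,10],[44,7],[46,15],[50,0]]
[[39,15],[41,11],[46,15],[50,0]]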